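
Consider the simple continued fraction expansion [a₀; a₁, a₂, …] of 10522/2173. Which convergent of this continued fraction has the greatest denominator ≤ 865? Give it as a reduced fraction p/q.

List convergents until the denominator exceeds the bound:
a_0 = 4: 4/1  (≤ bound)
a_1 = 1: 5/1  (≤ bound)
a_2 = 5: 29/6  (≤ bound)
a_3 = 2: 63/13  (≤ bound)
a_4 = 1: 92/19  (≤ bound)
a_5 = 56: 5215/1077  (> 865, stop)

92/19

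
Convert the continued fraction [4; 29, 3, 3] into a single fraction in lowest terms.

1182/293

Compute successive convergents:
a_0 = 4: 4/1
a_1 = 29: 117/29
a_2 = 3: 355/88
a_3 = 3: 1182/293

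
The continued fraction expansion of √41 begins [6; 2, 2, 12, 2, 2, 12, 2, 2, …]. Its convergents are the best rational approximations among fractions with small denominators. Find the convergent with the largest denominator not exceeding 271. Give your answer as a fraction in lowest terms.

List convergents until the denominator exceeds the bound:
a_0 = 6: 6/1  (≤ bound)
a_1 = 2: 13/2  (≤ bound)
a_2 = 2: 32/5  (≤ bound)
a_3 = 12: 397/62  (≤ bound)
a_4 = 2: 826/129  (≤ bound)
a_5 = 2: 2049/320  (> 271, stop)

826/129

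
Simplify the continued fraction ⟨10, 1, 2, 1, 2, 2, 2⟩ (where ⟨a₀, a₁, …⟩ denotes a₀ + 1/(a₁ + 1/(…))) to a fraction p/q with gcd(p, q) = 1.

676/63

Start with 2.
2 + 1/(2/1) = 2 + 1/2 = 5/2
2 + 1/(5/2) = 2 + 2/5 = 12/5
1 + 1/(12/5) = 1 + 5/12 = 17/12
2 + 1/(17/12) = 2 + 12/17 = 46/17
1 + 1/(46/17) = 1 + 17/46 = 63/46
10 + 1/(63/46) = 10 + 46/63 = 676/63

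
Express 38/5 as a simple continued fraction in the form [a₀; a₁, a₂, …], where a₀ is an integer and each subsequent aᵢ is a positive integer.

[7; 1, 1, 2]

⌊38/5⌋ = 7, remainder 3
⌊5/3⌋ = 1, remainder 2
⌊3/2⌋ = 1, remainder 1
⌊2/1⌋ = 2, remainder 0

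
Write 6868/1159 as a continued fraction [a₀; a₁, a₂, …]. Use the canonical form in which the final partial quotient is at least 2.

6868 = 5·1159 + 1073, so a_0 = 5
1159 = 1·1073 + 86, so a_1 = 1
1073 = 12·86 + 41, so a_2 = 12
86 = 2·41 + 4, so a_3 = 2
41 = 10·4 + 1, so a_4 = 10
4 = 4·1 + 0, so a_5 = 4

[5; 1, 12, 2, 10, 4]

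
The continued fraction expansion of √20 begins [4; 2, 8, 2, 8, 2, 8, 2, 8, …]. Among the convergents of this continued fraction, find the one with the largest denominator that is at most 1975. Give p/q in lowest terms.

2889/646

List convergents until the denominator exceeds the bound:
a_0 = 4: 4/1  (≤ bound)
a_1 = 2: 9/2  (≤ bound)
a_2 = 8: 76/17  (≤ bound)
a_3 = 2: 161/36  (≤ bound)
a_4 = 8: 1364/305  (≤ bound)
a_5 = 2: 2889/646  (≤ bound)
a_6 = 8: 24476/5473  (> 1975, stop)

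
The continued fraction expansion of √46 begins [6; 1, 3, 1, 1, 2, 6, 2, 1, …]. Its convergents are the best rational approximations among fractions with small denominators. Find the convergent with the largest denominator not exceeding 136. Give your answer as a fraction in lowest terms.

156/23

a_0 = 6: 6/1  (≤ bound)
a_1 = 1: 7/1  (≤ bound)
a_2 = 3: 27/4  (≤ bound)
a_3 = 1: 34/5  (≤ bound)
a_4 = 1: 61/9  (≤ bound)
a_5 = 2: 156/23  (≤ bound)
a_6 = 6: 997/147  (> 136, stop)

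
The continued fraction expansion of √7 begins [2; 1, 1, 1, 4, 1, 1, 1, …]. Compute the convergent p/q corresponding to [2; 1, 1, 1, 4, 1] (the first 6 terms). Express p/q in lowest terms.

45/17

Work from the innermost term outward:
Start with 1.
4 + 1/(1/1) = 4 + 1/1 = 5/1
1 + 1/(5/1) = 1 + 1/5 = 6/5
1 + 1/(6/5) = 1 + 5/6 = 11/6
1 + 1/(11/6) = 1 + 6/11 = 17/11
2 + 1/(17/11) = 2 + 11/17 = 45/17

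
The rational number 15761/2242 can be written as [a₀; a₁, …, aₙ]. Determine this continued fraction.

[7; 33, 2, 6, 5]

Apply division with remainder until the remainder is 0:
⌊15761/2242⌋ = 7, remainder 67
⌊2242/67⌋ = 33, remainder 31
⌊67/31⌋ = 2, remainder 5
⌊31/5⌋ = 6, remainder 1
⌊5/1⌋ = 5, remainder 0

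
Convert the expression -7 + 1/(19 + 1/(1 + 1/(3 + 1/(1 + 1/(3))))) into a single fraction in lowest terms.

-2613/376

Use the convergent recurrence hₖ = aₖ·hₖ₋₁ + hₖ₋₂ (and likewise for the denominators kₖ):
a_0 = -7: -7/1
a_1 = 19: -132/19
a_2 = 1: -139/20
a_3 = 3: -549/79
a_4 = 1: -688/99
a_5 = 3: -2613/376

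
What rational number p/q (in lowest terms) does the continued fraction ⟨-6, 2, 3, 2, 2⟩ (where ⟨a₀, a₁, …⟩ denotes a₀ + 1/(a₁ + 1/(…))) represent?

-217/39

a_0 = -6: -6/1
a_1 = 2: -11/2
a_2 = 3: -39/7
a_3 = 2: -89/16
a_4 = 2: -217/39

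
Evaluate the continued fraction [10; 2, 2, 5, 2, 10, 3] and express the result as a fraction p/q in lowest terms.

Start with 3.
10 + 1/(3/1) = 10 + 1/3 = 31/3
2 + 1/(31/3) = 2 + 3/31 = 65/31
5 + 1/(65/31) = 5 + 31/65 = 356/65
2 + 1/(356/65) = 2 + 65/356 = 777/356
2 + 1/(777/356) = 2 + 356/777 = 1910/777
10 + 1/(1910/777) = 10 + 777/1910 = 19877/1910

19877/1910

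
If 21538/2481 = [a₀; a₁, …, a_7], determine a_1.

1

Apply division with remainder until the remainder is 0:
21538 = 8·2481 + 1690, so a_0 = 8
2481 = 1·1690 + 791, so a_1 = 1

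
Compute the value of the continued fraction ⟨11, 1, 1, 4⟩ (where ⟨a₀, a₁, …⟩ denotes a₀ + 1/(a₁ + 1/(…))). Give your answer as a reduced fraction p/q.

a_0 = 11: 11/1
a_1 = 1: 12/1
a_2 = 1: 23/2
a_3 = 4: 104/9

104/9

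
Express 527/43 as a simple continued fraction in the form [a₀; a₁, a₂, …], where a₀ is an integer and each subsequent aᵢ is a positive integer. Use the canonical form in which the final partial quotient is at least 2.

[12; 3, 1, 10]

Run the Euclidean algorithm, recording each quotient:
527 ÷ 43 → quotient 12, remainder 11
43 ÷ 11 → quotient 3, remainder 10
11 ÷ 10 → quotient 1, remainder 1
10 ÷ 1 → quotient 10, remainder 0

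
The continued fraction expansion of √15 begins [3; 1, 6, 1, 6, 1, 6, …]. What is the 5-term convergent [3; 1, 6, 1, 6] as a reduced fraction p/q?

213/55

Starting at the tail and folding back:
Start with 6.
1 + 1/(6/1) = 1 + 1/6 = 7/6
6 + 1/(7/6) = 6 + 6/7 = 48/7
1 + 1/(48/7) = 1 + 7/48 = 55/48
3 + 1/(55/48) = 3 + 48/55 = 213/55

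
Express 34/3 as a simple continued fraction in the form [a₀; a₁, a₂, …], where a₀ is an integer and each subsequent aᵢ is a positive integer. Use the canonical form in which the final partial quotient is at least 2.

Repeatedly divide and take the remainder:
34 ÷ 3 → quotient 11, remainder 1
3 ÷ 1 → quotient 3, remainder 0

[11; 3]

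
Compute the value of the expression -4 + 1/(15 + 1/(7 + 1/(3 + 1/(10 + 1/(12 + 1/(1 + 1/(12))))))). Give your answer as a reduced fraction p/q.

Use the convergent recurrence hₖ = aₖ·hₖ₋₁ + hₖ₋₂ (and likewise for the denominators kₖ):
a_0 = -4: -4/1
a_1 = 15: -59/15
a_2 = 7: -417/106
a_3 = 3: -1310/333
a_4 = 10: -13517/3436
a_5 = 12: -163514/41565
a_6 = 1: -177031/45001
a_7 = 12: -2287886/581577

-2287886/581577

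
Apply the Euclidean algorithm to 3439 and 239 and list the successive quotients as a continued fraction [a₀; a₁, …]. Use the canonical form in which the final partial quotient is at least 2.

3439 = 14·239 + 93, so a_0 = 14
239 = 2·93 + 53, so a_1 = 2
93 = 1·53 + 40, so a_2 = 1
53 = 1·40 + 13, so a_3 = 1
40 = 3·13 + 1, so a_4 = 3
13 = 13·1 + 0, so a_5 = 13

[14; 2, 1, 1, 3, 13]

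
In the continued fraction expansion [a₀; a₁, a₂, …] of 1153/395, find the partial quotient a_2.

Apply division with remainder until the remainder is 0:
1153 = 2·395 + 363, so a_0 = 2
395 = 1·363 + 32, so a_1 = 1
363 = 11·32 + 11, so a_2 = 11

11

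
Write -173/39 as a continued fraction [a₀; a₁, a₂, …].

[-5; 1, 1, 3, 2, 2]

Repeatedly divide and take the remainder:
-173 = -5·39 + 22, so a_0 = -5
39 = 1·22 + 17, so a_1 = 1
22 = 1·17 + 5, so a_2 = 1
17 = 3·5 + 2, so a_3 = 3
5 = 2·2 + 1, so a_4 = 2
2 = 2·1 + 0, so a_5 = 2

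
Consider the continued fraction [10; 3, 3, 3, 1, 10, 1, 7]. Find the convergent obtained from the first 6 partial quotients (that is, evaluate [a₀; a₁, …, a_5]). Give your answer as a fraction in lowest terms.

Use the convergent recurrence hₖ = aₖ·hₖ₋₁ + hₖ₋₂ (and likewise for the denominators kₖ):
a_0 = 10: 10/1
a_1 = 3: 31/3
a_2 = 3: 103/10
a_3 = 3: 340/33
a_4 = 1: 443/43
a_5 = 10: 4770/463

4770/463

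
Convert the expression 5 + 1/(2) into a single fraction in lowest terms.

11/2

a_0 = 5: 5/1
a_1 = 2: 11/2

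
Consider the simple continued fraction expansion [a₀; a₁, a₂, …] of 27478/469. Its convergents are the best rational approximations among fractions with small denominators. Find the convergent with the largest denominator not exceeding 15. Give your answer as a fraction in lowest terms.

293/5

List convergents until the denominator exceeds the bound:
a_0 = 58: 58/1  (≤ bound)
a_1 = 1: 59/1  (≤ bound)
a_2 = 1: 117/2  (≤ bound)
a_3 = 2: 293/5  (≤ bound)
a_4 = 3: 996/17  (> 15, stop)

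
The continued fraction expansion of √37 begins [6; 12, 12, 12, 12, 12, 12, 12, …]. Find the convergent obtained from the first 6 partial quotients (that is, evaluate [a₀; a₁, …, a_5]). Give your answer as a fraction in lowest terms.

1555849/255780

Start with 12.
12 + 1/(12/1) = 12 + 1/12 = 145/12
12 + 1/(145/12) = 12 + 12/145 = 1752/145
12 + 1/(1752/145) = 12 + 145/1752 = 21169/1752
12 + 1/(21169/1752) = 12 + 1752/21169 = 255780/21169
6 + 1/(255780/21169) = 6 + 21169/255780 = 1555849/255780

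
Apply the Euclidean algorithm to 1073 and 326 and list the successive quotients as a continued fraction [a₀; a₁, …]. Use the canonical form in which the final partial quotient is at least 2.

[3; 3, 2, 3, 6, 2]

Repeatedly divide and take the remainder:
1073 ÷ 326 → quotient 3, remainder 95
326 ÷ 95 → quotient 3, remainder 41
95 ÷ 41 → quotient 2, remainder 13
41 ÷ 13 → quotient 3, remainder 2
13 ÷ 2 → quotient 6, remainder 1
2 ÷ 1 → quotient 2, remainder 0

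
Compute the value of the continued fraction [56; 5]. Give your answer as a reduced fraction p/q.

281/5

a_0 = 56: 56/1
a_1 = 5: 281/5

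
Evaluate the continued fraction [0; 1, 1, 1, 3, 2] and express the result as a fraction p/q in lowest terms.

Start with 2.
3 + 1/(2/1) = 3 + 1/2 = 7/2
1 + 1/(7/2) = 1 + 2/7 = 9/7
1 + 1/(9/7) = 1 + 7/9 = 16/9
1 + 1/(16/9) = 1 + 9/16 = 25/16
0 + 1/(25/16) = 0 + 16/25 = 16/25

16/25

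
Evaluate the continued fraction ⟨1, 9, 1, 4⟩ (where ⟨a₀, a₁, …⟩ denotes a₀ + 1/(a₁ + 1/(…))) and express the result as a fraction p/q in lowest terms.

Collapse the nested fraction from the inside out:
Start with 4.
1 + 1/(4/1) = 1 + 1/4 = 5/4
9 + 1/(5/4) = 9 + 4/5 = 49/5
1 + 1/(49/5) = 1 + 5/49 = 54/49

54/49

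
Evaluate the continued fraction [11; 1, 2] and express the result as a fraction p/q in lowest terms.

35/3

a_0 = 11: 11/1
a_1 = 1: 12/1
a_2 = 2: 35/3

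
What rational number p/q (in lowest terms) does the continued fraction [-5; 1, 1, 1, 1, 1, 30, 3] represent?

-3251/743

Work from the innermost term outward:
Start with 3.
30 + 1/(3/1) = 30 + 1/3 = 91/3
1 + 1/(91/3) = 1 + 3/91 = 94/91
1 + 1/(94/91) = 1 + 91/94 = 185/94
1 + 1/(185/94) = 1 + 94/185 = 279/185
1 + 1/(279/185) = 1 + 185/279 = 464/279
1 + 1/(464/279) = 1 + 279/464 = 743/464
-5 + 1/(743/464) = -5 + 464/743 = -3251/743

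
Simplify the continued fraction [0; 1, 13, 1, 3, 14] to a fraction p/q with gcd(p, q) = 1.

Use the convergent recurrence hₖ = aₖ·hₖ₋₁ + hₖ₋₂ (and likewise for the denominators kₖ):
a_0 = 0: 0/1
a_1 = 1: 1/1
a_2 = 13: 13/14
a_3 = 1: 14/15
a_4 = 3: 55/59
a_5 = 14: 784/841

784/841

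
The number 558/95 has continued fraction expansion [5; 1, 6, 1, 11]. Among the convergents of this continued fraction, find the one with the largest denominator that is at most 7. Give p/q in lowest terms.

List convergents until the denominator exceeds the bound:
a_0 = 5: 5/1  (≤ bound)
a_1 = 1: 6/1  (≤ bound)
a_2 = 6: 41/7  (≤ bound)
a_3 = 1: 47/8  (> 7, stop)

41/7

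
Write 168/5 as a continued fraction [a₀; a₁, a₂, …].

[33; 1, 1, 2]

Repeatedly divide and take the remainder:
⌊168/5⌋ = 33, remainder 3
⌊5/3⌋ = 1, remainder 2
⌊3/2⌋ = 1, remainder 1
⌊2/1⌋ = 2, remainder 0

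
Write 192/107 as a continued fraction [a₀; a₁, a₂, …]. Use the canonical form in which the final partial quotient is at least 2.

192 = 1·107 + 85, so a_0 = 1
107 = 1·85 + 22, so a_1 = 1
85 = 3·22 + 19, so a_2 = 3
22 = 1·19 + 3, so a_3 = 1
19 = 6·3 + 1, so a_4 = 6
3 = 3·1 + 0, so a_5 = 3

[1; 1, 3, 1, 6, 3]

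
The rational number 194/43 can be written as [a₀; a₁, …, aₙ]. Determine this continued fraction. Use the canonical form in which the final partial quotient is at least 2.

[4; 1, 1, 21]

194 = 4·43 + 22, so a_0 = 4
43 = 1·22 + 21, so a_1 = 1
22 = 1·21 + 1, so a_2 = 1
21 = 21·1 + 0, so a_3 = 21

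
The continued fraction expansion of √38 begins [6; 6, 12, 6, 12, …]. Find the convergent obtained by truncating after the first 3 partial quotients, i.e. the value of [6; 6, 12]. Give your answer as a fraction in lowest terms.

a_0 = 6: 6/1
a_1 = 6: 37/6
a_2 = 12: 450/73

450/73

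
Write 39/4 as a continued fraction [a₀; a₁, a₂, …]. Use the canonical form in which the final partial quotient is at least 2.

39 ÷ 4 → quotient 9, remainder 3
4 ÷ 3 → quotient 1, remainder 1
3 ÷ 1 → quotient 3, remainder 0

[9; 1, 3]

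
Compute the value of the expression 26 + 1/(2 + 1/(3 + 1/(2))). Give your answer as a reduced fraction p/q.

Start with 2.
3 + 1/(2/1) = 3 + 1/2 = 7/2
2 + 1/(7/2) = 2 + 2/7 = 16/7
26 + 1/(16/7) = 26 + 7/16 = 423/16

423/16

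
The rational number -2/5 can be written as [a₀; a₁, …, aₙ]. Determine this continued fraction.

-2 = -1·5 + 3, so a_0 = -1
5 = 1·3 + 2, so a_1 = 1
3 = 1·2 + 1, so a_2 = 1
2 = 2·1 + 0, so a_3 = 2

[-1; 1, 1, 2]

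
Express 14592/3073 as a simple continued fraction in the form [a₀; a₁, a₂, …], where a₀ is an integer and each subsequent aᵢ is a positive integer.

[4; 1, 2, 1, 39, 1, 2, 6]

14592 = 4·3073 + 2300, so a_0 = 4
3073 = 1·2300 + 773, so a_1 = 1
2300 = 2·773 + 754, so a_2 = 2
773 = 1·754 + 19, so a_3 = 1
754 = 39·19 + 13, so a_4 = 39
19 = 1·13 + 6, so a_5 = 1
13 = 2·6 + 1, so a_6 = 2
6 = 6·1 + 0, so a_7 = 6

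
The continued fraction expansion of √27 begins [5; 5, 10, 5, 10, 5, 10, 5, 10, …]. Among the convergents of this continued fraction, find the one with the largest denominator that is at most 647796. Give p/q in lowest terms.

716035/137801

a_0 = 5: 5/1  (≤ bound)
a_1 = 5: 26/5  (≤ bound)
a_2 = 10: 265/51  (≤ bound)
a_3 = 5: 1351/260  (≤ bound)
a_4 = 10: 13775/2651  (≤ bound)
a_5 = 5: 70226/13515  (≤ bound)
a_6 = 10: 716035/137801  (≤ bound)
a_7 = 5: 3650401/702520  (> 647796, stop)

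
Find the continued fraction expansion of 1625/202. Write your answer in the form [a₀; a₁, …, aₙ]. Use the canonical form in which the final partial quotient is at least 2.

Apply division with remainder until the remainder is 0:
⌊1625/202⌋ = 8, remainder 9
⌊202/9⌋ = 22, remainder 4
⌊9/4⌋ = 2, remainder 1
⌊4/1⌋ = 4, remainder 0

[8; 22, 2, 4]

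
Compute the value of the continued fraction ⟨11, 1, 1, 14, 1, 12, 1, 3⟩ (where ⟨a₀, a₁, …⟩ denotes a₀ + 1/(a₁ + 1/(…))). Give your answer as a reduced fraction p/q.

19543/1697

Starting at the tail and folding back:
Start with 3.
1 + 1/(3/1) = 1 + 1/3 = 4/3
12 + 1/(4/3) = 12 + 3/4 = 51/4
1 + 1/(51/4) = 1 + 4/51 = 55/51
14 + 1/(55/51) = 14 + 51/55 = 821/55
1 + 1/(821/55) = 1 + 55/821 = 876/821
1 + 1/(876/821) = 1 + 821/876 = 1697/876
11 + 1/(1697/876) = 11 + 876/1697 = 19543/1697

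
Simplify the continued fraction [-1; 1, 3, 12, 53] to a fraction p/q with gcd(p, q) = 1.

Use the convergent recurrence hₖ = aₖ·hₖ₋₁ + hₖ₋₂ (and likewise for the denominators kₖ):
a_0 = -1: -1/1
a_1 = 1: 0/1
a_2 = 3: -1/4
a_3 = 12: -12/49
a_4 = 53: -637/2601

-637/2601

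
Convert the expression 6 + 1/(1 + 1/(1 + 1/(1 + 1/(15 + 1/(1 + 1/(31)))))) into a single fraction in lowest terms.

10636/1597

a_0 = 6: 6/1
a_1 = 1: 7/1
a_2 = 1: 13/2
a_3 = 1: 20/3
a_4 = 15: 313/47
a_5 = 1: 333/50
a_6 = 31: 10636/1597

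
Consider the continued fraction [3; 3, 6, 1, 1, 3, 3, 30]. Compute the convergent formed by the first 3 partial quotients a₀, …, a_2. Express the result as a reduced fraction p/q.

a_0 = 3: 3/1
a_1 = 3: 10/3
a_2 = 6: 63/19

63/19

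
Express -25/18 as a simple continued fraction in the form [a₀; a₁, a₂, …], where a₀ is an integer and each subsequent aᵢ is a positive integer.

[-2; 1, 1, 1, 1, 3]

-25 ÷ 18 → quotient -2, remainder 11
18 ÷ 11 → quotient 1, remainder 7
11 ÷ 7 → quotient 1, remainder 4
7 ÷ 4 → quotient 1, remainder 3
4 ÷ 3 → quotient 1, remainder 1
3 ÷ 1 → quotient 3, remainder 0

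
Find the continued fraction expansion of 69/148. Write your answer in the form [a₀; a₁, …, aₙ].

[0; 2, 6, 1, 9]

Repeatedly divide and take the remainder:
⌊69/148⌋ = 0, remainder 69
⌊148/69⌋ = 2, remainder 10
⌊69/10⌋ = 6, remainder 9
⌊10/9⌋ = 1, remainder 1
⌊9/1⌋ = 9, remainder 0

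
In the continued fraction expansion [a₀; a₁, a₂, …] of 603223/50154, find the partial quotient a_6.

5

Repeatedly divide and take the remainder:
⌊603223/50154⌋ = 12, remainder 1375
⌊50154/1375⌋ = 36, remainder 654
⌊1375/654⌋ = 2, remainder 67
⌊654/67⌋ = 9, remainder 51
⌊67/51⌋ = 1, remainder 16
⌊51/16⌋ = 3, remainder 3
⌊16/3⌋ = 5, remainder 1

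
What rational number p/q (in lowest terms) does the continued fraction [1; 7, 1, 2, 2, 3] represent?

209/185

Starting at the tail and folding back:
Start with 3.
2 + 1/(3/1) = 2 + 1/3 = 7/3
2 + 1/(7/3) = 2 + 3/7 = 17/7
1 + 1/(17/7) = 1 + 7/17 = 24/17
7 + 1/(24/17) = 7 + 17/24 = 185/24
1 + 1/(185/24) = 1 + 24/185 = 209/185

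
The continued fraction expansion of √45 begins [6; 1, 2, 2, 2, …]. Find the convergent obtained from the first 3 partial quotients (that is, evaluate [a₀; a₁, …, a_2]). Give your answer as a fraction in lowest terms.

20/3

Start with 2.
1 + 1/(2/1) = 1 + 1/2 = 3/2
6 + 1/(3/2) = 6 + 2/3 = 20/3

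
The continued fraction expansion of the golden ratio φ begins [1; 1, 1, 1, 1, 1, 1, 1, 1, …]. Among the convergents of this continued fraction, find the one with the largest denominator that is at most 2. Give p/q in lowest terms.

3/2

a_0 = 1: 1/1  (≤ bound)
a_1 = 1: 2/1  (≤ bound)
a_2 = 1: 3/2  (≤ bound)
a_3 = 1: 5/3  (> 2, stop)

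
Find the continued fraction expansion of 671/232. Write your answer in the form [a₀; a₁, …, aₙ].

671 = 2·232 + 207, so a_0 = 2
232 = 1·207 + 25, so a_1 = 1
207 = 8·25 + 7, so a_2 = 8
25 = 3·7 + 4, so a_3 = 3
7 = 1·4 + 3, so a_4 = 1
4 = 1·3 + 1, so a_5 = 1
3 = 3·1 + 0, so a_6 = 3

[2; 1, 8, 3, 1, 1, 3]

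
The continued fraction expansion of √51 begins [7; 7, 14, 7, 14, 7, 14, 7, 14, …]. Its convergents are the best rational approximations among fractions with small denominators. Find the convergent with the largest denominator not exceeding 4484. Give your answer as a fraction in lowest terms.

List convergents until the denominator exceeds the bound:
a_0 = 7: 7/1  (≤ bound)
a_1 = 7: 50/7  (≤ bound)
a_2 = 14: 707/99  (≤ bound)
a_3 = 7: 4999/700  (≤ bound)
a_4 = 14: 70693/9899  (> 4484, stop)

4999/700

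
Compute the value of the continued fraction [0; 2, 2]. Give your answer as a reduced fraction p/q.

2/5

Start with 2.
2 + 1/(2/1) = 2 + 1/2 = 5/2
0 + 1/(5/2) = 0 + 2/5 = 2/5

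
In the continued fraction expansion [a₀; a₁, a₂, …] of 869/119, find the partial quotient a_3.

3

Run the Euclidean algorithm, recording each quotient:
869 ÷ 119 → quotient 7, remainder 36
119 ÷ 36 → quotient 3, remainder 11
36 ÷ 11 → quotient 3, remainder 3
11 ÷ 3 → quotient 3, remainder 2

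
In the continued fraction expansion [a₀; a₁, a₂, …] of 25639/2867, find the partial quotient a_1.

1

Repeatedly divide and take the remainder:
⌊25639/2867⌋ = 8, remainder 2703
⌊2867/2703⌋ = 1, remainder 164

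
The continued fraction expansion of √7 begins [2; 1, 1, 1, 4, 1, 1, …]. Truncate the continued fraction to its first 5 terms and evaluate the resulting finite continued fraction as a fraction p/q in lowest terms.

Start with 4.
1 + 1/(4/1) = 1 + 1/4 = 5/4
1 + 1/(5/4) = 1 + 4/5 = 9/5
1 + 1/(9/5) = 1 + 5/9 = 14/9
2 + 1/(14/9) = 2 + 9/14 = 37/14

37/14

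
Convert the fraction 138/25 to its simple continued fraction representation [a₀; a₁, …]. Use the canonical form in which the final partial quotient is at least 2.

[5; 1, 1, 12]

⌊138/25⌋ = 5, remainder 13
⌊25/13⌋ = 1, remainder 12
⌊13/12⌋ = 1, remainder 1
⌊12/1⌋ = 12, remainder 0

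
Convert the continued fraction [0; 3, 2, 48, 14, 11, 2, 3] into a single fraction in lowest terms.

109479/382613

Starting at the tail and folding back:
Start with 3.
2 + 1/(3/1) = 2 + 1/3 = 7/3
11 + 1/(7/3) = 11 + 3/7 = 80/7
14 + 1/(80/7) = 14 + 7/80 = 1127/80
48 + 1/(1127/80) = 48 + 80/1127 = 54176/1127
2 + 1/(54176/1127) = 2 + 1127/54176 = 109479/54176
3 + 1/(109479/54176) = 3 + 54176/109479 = 382613/109479
0 + 1/(382613/109479) = 0 + 109479/382613 = 109479/382613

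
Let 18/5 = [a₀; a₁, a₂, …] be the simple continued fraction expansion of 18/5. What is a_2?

Repeatedly divide and take the remainder:
18 = 3·5 + 3, so a_0 = 3
5 = 1·3 + 2, so a_1 = 1
3 = 1·2 + 1, so a_2 = 1

1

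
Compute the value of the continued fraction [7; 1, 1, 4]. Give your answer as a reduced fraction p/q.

Work from the innermost term outward:
Start with 4.
1 + 1/(4/1) = 1 + 1/4 = 5/4
1 + 1/(5/4) = 1 + 4/5 = 9/5
7 + 1/(9/5) = 7 + 5/9 = 68/9

68/9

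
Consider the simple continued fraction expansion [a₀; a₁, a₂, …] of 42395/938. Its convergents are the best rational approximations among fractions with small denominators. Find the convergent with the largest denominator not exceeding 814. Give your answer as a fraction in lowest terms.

13062/289

a_0 = 45: 45/1  (≤ bound)
a_1 = 5: 226/5  (≤ bound)
a_2 = 14: 3209/71  (≤ bound)
a_3 = 4: 13062/289  (≤ bound)
a_4 = 3: 42395/938  (> 814, stop)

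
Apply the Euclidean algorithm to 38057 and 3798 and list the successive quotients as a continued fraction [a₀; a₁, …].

[10; 49, 3, 12, 2]

Apply division with remainder until the remainder is 0:
⌊38057/3798⌋ = 10, remainder 77
⌊3798/77⌋ = 49, remainder 25
⌊77/25⌋ = 3, remainder 2
⌊25/2⌋ = 12, remainder 1
⌊2/1⌋ = 2, remainder 0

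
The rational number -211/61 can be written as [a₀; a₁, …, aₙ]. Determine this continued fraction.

[-4; 1, 1, 5, 1, 1, 2]

-211 ÷ 61 → quotient -4, remainder 33
61 ÷ 33 → quotient 1, remainder 28
33 ÷ 28 → quotient 1, remainder 5
28 ÷ 5 → quotient 5, remainder 3
5 ÷ 3 → quotient 1, remainder 2
3 ÷ 2 → quotient 1, remainder 1
2 ÷ 1 → quotient 2, remainder 0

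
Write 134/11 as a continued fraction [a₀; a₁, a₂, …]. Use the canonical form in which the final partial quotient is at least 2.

[12; 5, 2]

134 = 12·11 + 2, so a_0 = 12
11 = 5·2 + 1, so a_1 = 5
2 = 2·1 + 0, so a_2 = 2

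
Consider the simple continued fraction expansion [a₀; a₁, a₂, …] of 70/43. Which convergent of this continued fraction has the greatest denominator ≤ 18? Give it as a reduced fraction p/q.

List convergents until the denominator exceeds the bound:
a_0 = 1: 1/1  (≤ bound)
a_1 = 1: 2/1  (≤ bound)
a_2 = 1: 3/2  (≤ bound)
a_3 = 1: 5/3  (≤ bound)
a_4 = 2: 13/8  (≤ bound)
a_5 = 5: 70/43  (> 18, stop)

13/8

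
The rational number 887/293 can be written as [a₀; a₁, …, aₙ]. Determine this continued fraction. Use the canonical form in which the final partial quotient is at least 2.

[3; 36, 1, 1, 1, 2]

887 = 3·293 + 8, so a_0 = 3
293 = 36·8 + 5, so a_1 = 36
8 = 1·5 + 3, so a_2 = 1
5 = 1·3 + 2, so a_3 = 1
3 = 1·2 + 1, so a_4 = 1
2 = 2·1 + 0, so a_5 = 2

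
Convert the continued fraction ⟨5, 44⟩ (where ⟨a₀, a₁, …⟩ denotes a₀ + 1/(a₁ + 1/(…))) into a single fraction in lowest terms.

Collapse the nested fraction from the inside out:
Start with 44.
5 + 1/(44/1) = 5 + 1/44 = 221/44

221/44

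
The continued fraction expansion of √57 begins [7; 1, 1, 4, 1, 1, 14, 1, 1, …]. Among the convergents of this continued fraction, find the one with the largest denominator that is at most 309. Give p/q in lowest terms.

2197/291

a_0 = 7: 7/1  (≤ bound)
a_1 = 1: 8/1  (≤ bound)
a_2 = 1: 15/2  (≤ bound)
a_3 = 4: 68/9  (≤ bound)
a_4 = 1: 83/11  (≤ bound)
a_5 = 1: 151/20  (≤ bound)
a_6 = 14: 2197/291  (≤ bound)
a_7 = 1: 2348/311  (> 309, stop)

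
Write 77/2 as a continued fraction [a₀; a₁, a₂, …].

77 = 38·2 + 1, so a_0 = 38
2 = 2·1 + 0, so a_1 = 2

[38; 2]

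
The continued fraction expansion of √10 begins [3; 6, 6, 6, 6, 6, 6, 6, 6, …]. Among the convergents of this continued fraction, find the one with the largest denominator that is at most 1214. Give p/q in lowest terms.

List convergents until the denominator exceeds the bound:
a_0 = 3: 3/1  (≤ bound)
a_1 = 6: 19/6  (≤ bound)
a_2 = 6: 117/37  (≤ bound)
a_3 = 6: 721/228  (≤ bound)
a_4 = 6: 4443/1405  (> 1214, stop)

721/228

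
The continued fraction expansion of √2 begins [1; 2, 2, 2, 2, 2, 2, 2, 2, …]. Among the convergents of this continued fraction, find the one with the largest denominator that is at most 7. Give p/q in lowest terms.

List convergents until the denominator exceeds the bound:
a_0 = 1: 1/1  (≤ bound)
a_1 = 2: 3/2  (≤ bound)
a_2 = 2: 7/5  (≤ bound)
a_3 = 2: 17/12  (> 7, stop)

7/5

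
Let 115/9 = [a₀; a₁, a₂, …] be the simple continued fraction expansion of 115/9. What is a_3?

Repeatedly divide and take the remainder:
115 ÷ 9 → quotient 12, remainder 7
9 ÷ 7 → quotient 1, remainder 2
7 ÷ 2 → quotient 3, remainder 1
2 ÷ 1 → quotient 2, remainder 0

2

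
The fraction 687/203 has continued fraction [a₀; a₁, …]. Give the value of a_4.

1

⌊687/203⌋ = 3, remainder 78
⌊203/78⌋ = 2, remainder 47
⌊78/47⌋ = 1, remainder 31
⌊47/31⌋ = 1, remainder 16
⌊31/16⌋ = 1, remainder 15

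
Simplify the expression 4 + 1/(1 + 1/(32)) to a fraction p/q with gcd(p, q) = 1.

Build up convergents one term at a time:
a_0 = 4: 4/1
a_1 = 1: 5/1
a_2 = 32: 164/33

164/33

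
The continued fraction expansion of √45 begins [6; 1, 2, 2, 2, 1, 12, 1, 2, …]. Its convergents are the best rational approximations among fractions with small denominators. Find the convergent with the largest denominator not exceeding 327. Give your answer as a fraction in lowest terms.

List convergents until the denominator exceeds the bound:
a_0 = 6: 6/1  (≤ bound)
a_1 = 1: 7/1  (≤ bound)
a_2 = 2: 20/3  (≤ bound)
a_3 = 2: 47/7  (≤ bound)
a_4 = 2: 114/17  (≤ bound)
a_5 = 1: 161/24  (≤ bound)
a_6 = 12: 2046/305  (≤ bound)
a_7 = 1: 2207/329  (> 327, stop)

2046/305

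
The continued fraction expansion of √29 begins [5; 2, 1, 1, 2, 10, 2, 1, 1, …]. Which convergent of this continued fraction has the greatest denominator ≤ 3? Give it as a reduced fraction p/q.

16/3

a_0 = 5: 5/1  (≤ bound)
a_1 = 2: 11/2  (≤ bound)
a_2 = 1: 16/3  (≤ bound)
a_3 = 1: 27/5  (> 3, stop)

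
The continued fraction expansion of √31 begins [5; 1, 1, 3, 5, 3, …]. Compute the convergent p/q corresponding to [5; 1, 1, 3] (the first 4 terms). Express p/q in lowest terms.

39/7

Collapse the nested fraction from the inside out:
Start with 3.
1 + 1/(3/1) = 1 + 1/3 = 4/3
1 + 1/(4/3) = 1 + 3/4 = 7/4
5 + 1/(7/4) = 5 + 4/7 = 39/7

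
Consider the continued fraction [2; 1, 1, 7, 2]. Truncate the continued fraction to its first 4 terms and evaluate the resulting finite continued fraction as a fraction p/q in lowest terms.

38/15

Start with 7.
1 + 1/(7/1) = 1 + 1/7 = 8/7
1 + 1/(8/7) = 1 + 7/8 = 15/8
2 + 1/(15/8) = 2 + 8/15 = 38/15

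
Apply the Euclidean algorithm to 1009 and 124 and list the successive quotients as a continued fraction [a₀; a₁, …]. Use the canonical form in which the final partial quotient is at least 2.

[8; 7, 3, 2, 2]

1009 = 8·124 + 17, so a_0 = 8
124 = 7·17 + 5, so a_1 = 7
17 = 3·5 + 2, so a_2 = 3
5 = 2·2 + 1, so a_3 = 2
2 = 2·1 + 0, so a_4 = 2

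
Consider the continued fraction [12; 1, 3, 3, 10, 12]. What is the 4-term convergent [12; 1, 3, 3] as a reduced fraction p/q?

a_0 = 12: 12/1
a_1 = 1: 13/1
a_2 = 3: 51/4
a_3 = 3: 166/13

166/13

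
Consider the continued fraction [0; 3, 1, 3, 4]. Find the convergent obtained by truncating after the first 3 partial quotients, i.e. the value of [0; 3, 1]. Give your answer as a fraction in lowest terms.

Starting at the tail and folding back:
Start with 1.
3 + 1/(1/1) = 3 + 1/1 = 4/1
0 + 1/(4/1) = 0 + 1/4 = 1/4

1/4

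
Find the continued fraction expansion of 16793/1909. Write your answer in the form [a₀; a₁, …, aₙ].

[8; 1, 3, 1, 11, 1, 1, 15]

⌊16793/1909⌋ = 8, remainder 1521
⌊1909/1521⌋ = 1, remainder 388
⌊1521/388⌋ = 3, remainder 357
⌊388/357⌋ = 1, remainder 31
⌊357/31⌋ = 11, remainder 16
⌊31/16⌋ = 1, remainder 15
⌊16/15⌋ = 1, remainder 1
⌊15/1⌋ = 15, remainder 0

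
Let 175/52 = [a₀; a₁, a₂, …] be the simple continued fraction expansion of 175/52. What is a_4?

175 = 3·52 + 19, so a_0 = 3
52 = 2·19 + 14, so a_1 = 2
19 = 1·14 + 5, so a_2 = 1
14 = 2·5 + 4, so a_3 = 2
5 = 1·4 + 1, so a_4 = 1

1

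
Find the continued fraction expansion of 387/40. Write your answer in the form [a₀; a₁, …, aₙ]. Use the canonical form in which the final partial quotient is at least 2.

⌊387/40⌋ = 9, remainder 27
⌊40/27⌋ = 1, remainder 13
⌊27/13⌋ = 2, remainder 1
⌊13/1⌋ = 13, remainder 0

[9; 1, 2, 13]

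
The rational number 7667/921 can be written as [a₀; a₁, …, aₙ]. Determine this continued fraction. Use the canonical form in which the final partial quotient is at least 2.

Repeatedly divide and take the remainder:
7667 ÷ 921 → quotient 8, remainder 299
921 ÷ 299 → quotient 3, remainder 24
299 ÷ 24 → quotient 12, remainder 11
24 ÷ 11 → quotient 2, remainder 2
11 ÷ 2 → quotient 5, remainder 1
2 ÷ 1 → quotient 2, remainder 0

[8; 3, 12, 2, 5, 2]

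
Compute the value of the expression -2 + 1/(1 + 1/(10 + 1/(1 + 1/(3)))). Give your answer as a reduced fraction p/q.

-51/47

Starting at the tail and folding back:
Start with 3.
1 + 1/(3/1) = 1 + 1/3 = 4/3
10 + 1/(4/3) = 10 + 3/4 = 43/4
1 + 1/(43/4) = 1 + 4/43 = 47/43
-2 + 1/(47/43) = -2 + 43/47 = -51/47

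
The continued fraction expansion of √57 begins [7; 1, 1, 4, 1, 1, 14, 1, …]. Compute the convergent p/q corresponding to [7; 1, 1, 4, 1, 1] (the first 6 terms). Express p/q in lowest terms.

151/20

Start with 1.
1 + 1/(1/1) = 1 + 1/1 = 2/1
4 + 1/(2/1) = 4 + 1/2 = 9/2
1 + 1/(9/2) = 1 + 2/9 = 11/9
1 + 1/(11/9) = 1 + 9/11 = 20/11
7 + 1/(20/11) = 7 + 11/20 = 151/20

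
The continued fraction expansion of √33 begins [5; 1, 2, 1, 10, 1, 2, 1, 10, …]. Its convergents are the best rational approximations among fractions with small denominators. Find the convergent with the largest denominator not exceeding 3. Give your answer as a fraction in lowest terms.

17/3

a_0 = 5: 5/1  (≤ bound)
a_1 = 1: 6/1  (≤ bound)
a_2 = 2: 17/3  (≤ bound)
a_3 = 1: 23/4  (> 3, stop)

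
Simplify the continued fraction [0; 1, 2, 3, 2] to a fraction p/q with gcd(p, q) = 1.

16/23

a_0 = 0: 0/1
a_1 = 1: 1/1
a_2 = 2: 2/3
a_3 = 3: 7/10
a_4 = 2: 16/23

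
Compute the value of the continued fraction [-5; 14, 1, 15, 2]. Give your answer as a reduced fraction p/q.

a_0 = -5: -5/1
a_1 = 14: -69/14
a_2 = 1: -74/15
a_3 = 15: -1179/239
a_4 = 2: -2432/493

-2432/493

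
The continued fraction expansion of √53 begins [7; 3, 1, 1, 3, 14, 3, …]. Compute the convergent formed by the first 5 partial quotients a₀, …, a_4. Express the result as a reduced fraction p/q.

Start with 3.
1 + 1/(3/1) = 1 + 1/3 = 4/3
1 + 1/(4/3) = 1 + 3/4 = 7/4
3 + 1/(7/4) = 3 + 4/7 = 25/7
7 + 1/(25/7) = 7 + 7/25 = 182/25

182/25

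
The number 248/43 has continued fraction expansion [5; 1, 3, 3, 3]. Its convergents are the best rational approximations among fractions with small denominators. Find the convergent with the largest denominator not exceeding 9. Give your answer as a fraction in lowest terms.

a_0 = 5: 5/1  (≤ bound)
a_1 = 1: 6/1  (≤ bound)
a_2 = 3: 23/4  (≤ bound)
a_3 = 3: 75/13  (> 9, stop)

23/4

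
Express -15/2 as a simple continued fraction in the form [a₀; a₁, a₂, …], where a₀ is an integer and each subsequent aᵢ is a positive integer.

[-8; 2]

-15 = -8·2 + 1, so a_0 = -8
2 = 2·1 + 0, so a_1 = 2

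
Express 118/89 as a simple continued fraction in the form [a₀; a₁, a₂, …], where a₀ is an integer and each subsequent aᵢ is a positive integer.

⌊118/89⌋ = 1, remainder 29
⌊89/29⌋ = 3, remainder 2
⌊29/2⌋ = 14, remainder 1
⌊2/1⌋ = 2, remainder 0

[1; 3, 14, 2]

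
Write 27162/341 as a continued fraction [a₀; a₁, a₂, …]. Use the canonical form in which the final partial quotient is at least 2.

27162 ÷ 341 → quotient 79, remainder 223
341 ÷ 223 → quotient 1, remainder 118
223 ÷ 118 → quotient 1, remainder 105
118 ÷ 105 → quotient 1, remainder 13
105 ÷ 13 → quotient 8, remainder 1
13 ÷ 1 → quotient 13, remainder 0

[79; 1, 1, 1, 8, 13]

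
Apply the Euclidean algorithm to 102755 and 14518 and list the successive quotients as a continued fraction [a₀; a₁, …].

[7; 12, 1, 6, 9, 1, 15]

⌊102755/14518⌋ = 7, remainder 1129
⌊14518/1129⌋ = 12, remainder 970
⌊1129/970⌋ = 1, remainder 159
⌊970/159⌋ = 6, remainder 16
⌊159/16⌋ = 9, remainder 15
⌊16/15⌋ = 1, remainder 1
⌊15/1⌋ = 15, remainder 0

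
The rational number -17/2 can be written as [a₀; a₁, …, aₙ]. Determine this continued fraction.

[-9; 2]

Repeatedly divide and take the remainder:
-17 = -9·2 + 1, so a_0 = -9
2 = 2·1 + 0, so a_1 = 2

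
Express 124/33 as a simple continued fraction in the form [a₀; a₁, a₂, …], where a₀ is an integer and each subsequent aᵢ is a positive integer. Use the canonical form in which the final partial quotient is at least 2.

[3; 1, 3, 8]

⌊124/33⌋ = 3, remainder 25
⌊33/25⌋ = 1, remainder 8
⌊25/8⌋ = 3, remainder 1
⌊8/1⌋ = 8, remainder 0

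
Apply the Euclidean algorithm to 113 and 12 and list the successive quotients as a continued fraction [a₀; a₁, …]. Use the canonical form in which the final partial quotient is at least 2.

113 = 9·12 + 5, so a_0 = 9
12 = 2·5 + 2, so a_1 = 2
5 = 2·2 + 1, so a_2 = 2
2 = 2·1 + 0, so a_3 = 2

[9; 2, 2, 2]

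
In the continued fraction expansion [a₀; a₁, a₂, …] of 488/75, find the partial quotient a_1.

Run the Euclidean algorithm, recording each quotient:
⌊488/75⌋ = 6, remainder 38
⌊75/38⌋ = 1, remainder 37

1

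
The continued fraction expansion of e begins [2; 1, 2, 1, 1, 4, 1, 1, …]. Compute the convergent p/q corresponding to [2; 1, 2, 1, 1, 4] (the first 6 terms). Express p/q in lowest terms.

87/32

Start with 4.
1 + 1/(4/1) = 1 + 1/4 = 5/4
1 + 1/(5/4) = 1 + 4/5 = 9/5
2 + 1/(9/5) = 2 + 5/9 = 23/9
1 + 1/(23/9) = 1 + 9/23 = 32/23
2 + 1/(32/23) = 2 + 23/32 = 87/32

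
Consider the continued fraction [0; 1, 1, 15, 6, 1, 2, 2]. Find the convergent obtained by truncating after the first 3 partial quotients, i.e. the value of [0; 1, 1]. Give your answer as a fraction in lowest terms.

Work from the innermost term outward:
Start with 1.
1 + 1/(1/1) = 1 + 1/1 = 2/1
0 + 1/(2/1) = 0 + 1/2 = 1/2

1/2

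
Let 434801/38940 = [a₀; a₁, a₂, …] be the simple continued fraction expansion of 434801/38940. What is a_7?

434801 = 11·38940 + 6461, so a_0 = 11
38940 = 6·6461 + 174, so a_1 = 6
6461 = 37·174 + 23, so a_2 = 37
174 = 7·23 + 13, so a_3 = 7
23 = 1·13 + 10, so a_4 = 1
13 = 1·10 + 3, so a_5 = 1
10 = 3·3 + 1, so a_6 = 3
3 = 3·1 + 0, so a_7 = 3

3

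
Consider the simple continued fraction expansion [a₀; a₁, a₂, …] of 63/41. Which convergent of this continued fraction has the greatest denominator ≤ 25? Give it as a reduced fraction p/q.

a_0 = 1: 1/1  (≤ bound)
a_1 = 1: 2/1  (≤ bound)
a_2 = 1: 3/2  (≤ bound)
a_3 = 6: 20/13  (≤ bound)
a_4 = 3: 63/41  (> 25, stop)

20/13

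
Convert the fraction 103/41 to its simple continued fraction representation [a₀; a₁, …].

[2; 1, 1, 20]

103 = 2·41 + 21, so a_0 = 2
41 = 1·21 + 20, so a_1 = 1
21 = 1·20 + 1, so a_2 = 1
20 = 20·1 + 0, so a_3 = 20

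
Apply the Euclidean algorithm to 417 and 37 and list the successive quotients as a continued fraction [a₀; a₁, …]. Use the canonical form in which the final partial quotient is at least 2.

[11; 3, 1, 2, 3]

417 = 11·37 + 10, so a_0 = 11
37 = 3·10 + 7, so a_1 = 3
10 = 1·7 + 3, so a_2 = 1
7 = 2·3 + 1, so a_3 = 2
3 = 3·1 + 0, so a_4 = 3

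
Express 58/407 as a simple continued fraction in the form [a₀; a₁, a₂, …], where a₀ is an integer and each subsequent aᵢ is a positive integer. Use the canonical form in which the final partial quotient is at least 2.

⌊58/407⌋ = 0, remainder 58
⌊407/58⌋ = 7, remainder 1
⌊58/1⌋ = 58, remainder 0

[0; 7, 58]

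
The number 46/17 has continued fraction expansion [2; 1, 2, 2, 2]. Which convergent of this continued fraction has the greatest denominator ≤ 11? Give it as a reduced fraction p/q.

19/7

a_0 = 2: 2/1  (≤ bound)
a_1 = 1: 3/1  (≤ bound)
a_2 = 2: 8/3  (≤ bound)
a_3 = 2: 19/7  (≤ bound)
a_4 = 2: 46/17  (> 11, stop)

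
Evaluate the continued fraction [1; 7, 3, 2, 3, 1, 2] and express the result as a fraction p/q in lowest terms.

713/627

Work from the innermost term outward:
Start with 2.
1 + 1/(2/1) = 1 + 1/2 = 3/2
3 + 1/(3/2) = 3 + 2/3 = 11/3
2 + 1/(11/3) = 2 + 3/11 = 25/11
3 + 1/(25/11) = 3 + 11/25 = 86/25
7 + 1/(86/25) = 7 + 25/86 = 627/86
1 + 1/(627/86) = 1 + 86/627 = 713/627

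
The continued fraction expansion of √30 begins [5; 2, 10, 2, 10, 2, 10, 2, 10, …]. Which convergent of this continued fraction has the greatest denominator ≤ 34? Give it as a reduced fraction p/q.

a_0 = 5: 5/1  (≤ bound)
a_1 = 2: 11/2  (≤ bound)
a_2 = 10: 115/21  (≤ bound)
a_3 = 2: 241/44  (> 34, stop)

115/21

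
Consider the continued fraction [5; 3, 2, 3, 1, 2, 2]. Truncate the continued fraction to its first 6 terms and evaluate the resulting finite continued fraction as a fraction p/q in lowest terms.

Use the convergent recurrence hₖ = aₖ·hₖ₋₁ + hₖ₋₂ (and likewise for the denominators kₖ):
a_0 = 5: 5/1
a_1 = 3: 16/3
a_2 = 2: 37/7
a_3 = 3: 127/24
a_4 = 1: 164/31
a_5 = 2: 455/86

455/86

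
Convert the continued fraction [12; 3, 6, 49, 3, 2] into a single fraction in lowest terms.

80989/6576

Start with 2.
3 + 1/(2/1) = 3 + 1/2 = 7/2
49 + 1/(7/2) = 49 + 2/7 = 345/7
6 + 1/(345/7) = 6 + 7/345 = 2077/345
3 + 1/(2077/345) = 3 + 345/2077 = 6576/2077
12 + 1/(6576/2077) = 12 + 2077/6576 = 80989/6576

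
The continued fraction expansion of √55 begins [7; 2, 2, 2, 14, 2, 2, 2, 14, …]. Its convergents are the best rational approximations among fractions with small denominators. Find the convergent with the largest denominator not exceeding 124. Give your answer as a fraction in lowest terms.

List convergents until the denominator exceeds the bound:
a_0 = 7: 7/1  (≤ bound)
a_1 = 2: 15/2  (≤ bound)
a_2 = 2: 37/5  (≤ bound)
a_3 = 2: 89/12  (≤ bound)
a_4 = 14: 1283/173  (> 124, stop)

89/12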